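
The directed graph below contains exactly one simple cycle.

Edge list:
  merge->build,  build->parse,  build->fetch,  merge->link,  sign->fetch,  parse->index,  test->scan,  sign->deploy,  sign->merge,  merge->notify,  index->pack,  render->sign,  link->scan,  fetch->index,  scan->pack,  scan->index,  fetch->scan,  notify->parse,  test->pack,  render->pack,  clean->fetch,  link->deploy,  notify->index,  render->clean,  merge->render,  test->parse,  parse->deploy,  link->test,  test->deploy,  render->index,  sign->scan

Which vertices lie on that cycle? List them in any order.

sign, merge, render

DFS with gray/black marking from sign:
sign gray
  scan gray
    pack gray
    pack black
    index gray
      index→pack: pack black — skip
    index black
  scan black
  merge gray
    render gray
      render→index: index black — skip
      render→sign: sign is gray → back edge
Back edge closes the cycle sign → merge → render → sign; its vertices are {sign, merge, render}.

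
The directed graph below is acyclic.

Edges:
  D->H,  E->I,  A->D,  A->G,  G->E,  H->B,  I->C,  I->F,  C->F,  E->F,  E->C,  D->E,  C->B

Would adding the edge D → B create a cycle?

No

Adding D→B creates a cycle iff B can already reach D.
Explore from B: no path reaches D. The graph stays acyclic.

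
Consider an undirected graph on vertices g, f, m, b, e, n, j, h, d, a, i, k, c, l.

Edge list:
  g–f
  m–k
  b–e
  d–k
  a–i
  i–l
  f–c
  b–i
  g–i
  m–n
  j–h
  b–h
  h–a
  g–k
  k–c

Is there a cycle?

DFS, tracking each vertex's parent; an edge to a visited non-parent vertex closes a cycle.
Start from f:
visit f (parent –)
  visit c (parent f)
    c–f: parent, skip
    visit k (parent c)
      k–c: parent, skip
      visit d (parent k)
        d–k: parent, skip
      visit m (parent k)
        m–k: parent, skip
        visit n (parent m)
          n–m: parent, skip
      visit g (parent k)
        visit i (parent g)
          visit a (parent i)
            visit h (parent a)
              h–a: parent, skip
              visit j (parent h)
                j–h: parent, skip
              visit b (parent h)
                b–h: parent, skip
                visit e (parent b)
                  e–b: parent, skip
                b–i: i visited and ≠ parent → cycle
Cycle: i – a – h – b – i.

Yes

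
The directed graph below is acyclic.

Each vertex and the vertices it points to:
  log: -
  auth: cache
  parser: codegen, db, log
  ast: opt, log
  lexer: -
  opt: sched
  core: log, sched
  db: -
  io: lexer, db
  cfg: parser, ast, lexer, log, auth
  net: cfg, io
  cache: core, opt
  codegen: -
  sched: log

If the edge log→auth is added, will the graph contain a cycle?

Adding log→auth creates a cycle iff auth can already reach log.
Path from auth: auth → cache → core → log.
So auth → … → log → auth is a cycle.

Yes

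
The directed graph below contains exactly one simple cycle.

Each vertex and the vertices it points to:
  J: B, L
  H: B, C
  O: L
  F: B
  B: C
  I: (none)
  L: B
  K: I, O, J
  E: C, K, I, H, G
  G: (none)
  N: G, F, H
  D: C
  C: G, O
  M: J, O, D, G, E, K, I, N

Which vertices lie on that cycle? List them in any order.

DFS with gray/black marking from C:
C gray
  G gray
  G black
  O gray
    L gray
      B gray
        B→C: C is gray → back edge
Back edge closes the cycle C → O → L → B → C; its vertices are {B, C, L, O}.

B, C, L, O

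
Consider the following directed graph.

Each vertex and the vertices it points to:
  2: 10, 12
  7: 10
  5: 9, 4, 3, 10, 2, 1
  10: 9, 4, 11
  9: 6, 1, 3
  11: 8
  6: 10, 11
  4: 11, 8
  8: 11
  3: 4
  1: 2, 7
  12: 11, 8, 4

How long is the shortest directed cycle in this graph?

2

For each vertex v, BFS finds the shortest path from v back to v.
The shortest such closed walk is 8 → 11 → 8, length 2.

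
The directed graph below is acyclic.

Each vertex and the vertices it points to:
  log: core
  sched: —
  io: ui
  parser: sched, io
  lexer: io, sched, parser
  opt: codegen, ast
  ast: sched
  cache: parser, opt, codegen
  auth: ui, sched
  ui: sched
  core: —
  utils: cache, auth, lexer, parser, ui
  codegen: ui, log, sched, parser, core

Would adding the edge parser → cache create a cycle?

Yes

Adding parser→cache creates a cycle iff cache can already reach parser.
Path from cache: cache → parser.
So cache → … → parser → cache is a cycle.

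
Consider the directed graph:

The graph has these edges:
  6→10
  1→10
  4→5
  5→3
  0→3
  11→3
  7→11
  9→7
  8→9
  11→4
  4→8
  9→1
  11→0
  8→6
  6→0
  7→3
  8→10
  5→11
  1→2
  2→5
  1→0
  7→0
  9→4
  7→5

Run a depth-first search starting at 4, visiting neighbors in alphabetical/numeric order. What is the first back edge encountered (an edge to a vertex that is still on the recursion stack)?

11->4

DFS from 4 (visiting neighbors in alphabetical/numeric order); mark gray on enter, black on exit:
4 gray
  5 gray
    3 gray
    3 black
    11 gray
      0 gray
        0→3: 3 black — skip
      0 black
      11→3: 3 black — skip
      11→4: 4 is gray → back edge
First back edge: 11 → 4.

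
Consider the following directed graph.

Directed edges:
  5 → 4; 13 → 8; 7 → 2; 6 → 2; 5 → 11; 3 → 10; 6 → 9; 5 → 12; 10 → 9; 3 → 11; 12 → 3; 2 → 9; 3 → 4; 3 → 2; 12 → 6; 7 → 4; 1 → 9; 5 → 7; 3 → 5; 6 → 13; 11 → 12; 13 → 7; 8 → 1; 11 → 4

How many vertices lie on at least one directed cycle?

4

A vertex is on a directed cycle iff it belongs to a strongly connected component of size ≥ 2 (or has a self-loop).
The vertices on cycles are {3, 5, 11, 12} — 4 in total.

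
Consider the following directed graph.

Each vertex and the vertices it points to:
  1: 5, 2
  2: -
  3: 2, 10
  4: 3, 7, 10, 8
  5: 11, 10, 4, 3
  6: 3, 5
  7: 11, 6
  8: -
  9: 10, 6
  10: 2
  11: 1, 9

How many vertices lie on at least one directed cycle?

A vertex is on a directed cycle iff it belongs to a strongly connected component of size ≥ 2 (or has a self-loop).
The vertices on cycles are {1, 4, 5, 6, 7, 9, 11} — 7 in total.

7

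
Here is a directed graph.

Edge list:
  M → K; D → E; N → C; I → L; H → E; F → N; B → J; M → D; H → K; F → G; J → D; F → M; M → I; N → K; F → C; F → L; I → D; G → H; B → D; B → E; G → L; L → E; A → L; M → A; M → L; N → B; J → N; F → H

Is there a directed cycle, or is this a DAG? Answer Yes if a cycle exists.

Yes

DFS with white/gray/black marking, starting from K:
K gray
K black
A gray
  L gray
    E gray
    E black
  L black
A black
B gray
  J gray
    N gray
      N→K: K black — skip
      C gray
      C black
      N→B: B is gray → back edge
Back edge found, so a cycle exists: B → J → N → B.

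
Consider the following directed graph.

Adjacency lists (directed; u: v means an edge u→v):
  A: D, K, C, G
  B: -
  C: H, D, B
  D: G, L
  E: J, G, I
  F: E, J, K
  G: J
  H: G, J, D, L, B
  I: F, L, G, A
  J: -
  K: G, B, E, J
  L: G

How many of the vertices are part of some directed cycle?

A vertex is on a directed cycle iff it belongs to a strongly connected component of size ≥ 2 (or has a self-loop).
The vertices on cycles are {A, E, F, I, K} — 5 in total.

5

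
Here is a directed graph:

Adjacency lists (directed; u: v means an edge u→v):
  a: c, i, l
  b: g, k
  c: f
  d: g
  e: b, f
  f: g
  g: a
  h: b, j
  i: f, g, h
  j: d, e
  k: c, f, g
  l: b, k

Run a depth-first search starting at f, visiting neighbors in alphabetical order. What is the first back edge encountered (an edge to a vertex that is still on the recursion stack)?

DFS from f (visiting neighbors in alphabetical order); mark gray on enter, black on exit:
f gray
  g gray
    a gray
      c gray
        c→f: f is gray → back edge
First back edge: c → f.

c->f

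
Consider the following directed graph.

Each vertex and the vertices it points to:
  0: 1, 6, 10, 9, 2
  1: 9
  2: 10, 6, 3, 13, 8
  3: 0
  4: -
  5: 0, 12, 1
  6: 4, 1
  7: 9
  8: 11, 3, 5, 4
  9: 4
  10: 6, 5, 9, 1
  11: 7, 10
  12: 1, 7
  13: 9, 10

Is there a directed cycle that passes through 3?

Yes

3 is on a cycle iff 3 can reach itself via ≥1 edge.
3 → 0 → 2 → 3 — yes.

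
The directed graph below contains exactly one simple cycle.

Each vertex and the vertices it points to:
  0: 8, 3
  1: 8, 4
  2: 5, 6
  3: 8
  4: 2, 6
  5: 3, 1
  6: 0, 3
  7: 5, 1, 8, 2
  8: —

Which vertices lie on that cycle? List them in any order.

1, 2, 4, 5

DFS with gray/black marking from 1:
1 gray
  8 gray
  8 black
  4 gray
    2 gray
      5 gray
        3 gray
          3→8: 8 black — skip
        3 black
        5→1: 1 is gray → back edge
Back edge closes the cycle 1 → 4 → 2 → 5 → 1; its vertices are {1, 2, 4, 5}.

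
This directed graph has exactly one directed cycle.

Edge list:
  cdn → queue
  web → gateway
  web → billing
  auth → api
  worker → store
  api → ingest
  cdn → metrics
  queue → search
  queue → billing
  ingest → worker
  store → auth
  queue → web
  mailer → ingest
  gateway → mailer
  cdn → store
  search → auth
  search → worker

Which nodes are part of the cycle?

api, auth, store, ingest, worker

DFS with gray/black marking from store:
store gray
  auth gray
    api gray
      ingest gray
        worker gray
          worker→store: store is gray → back edge
Back edge closes the cycle store → auth → api → ingest → worker → store; its vertices are {api, auth, store, ingest, worker}.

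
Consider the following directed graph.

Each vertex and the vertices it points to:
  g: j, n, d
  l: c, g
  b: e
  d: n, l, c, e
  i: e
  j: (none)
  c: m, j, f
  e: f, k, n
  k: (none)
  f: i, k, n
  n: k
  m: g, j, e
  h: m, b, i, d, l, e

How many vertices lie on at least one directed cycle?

A vertex is on a directed cycle iff it belongs to a strongly connected component of size ≥ 2 (or has a self-loop).
The vertices on cycles are {c, d, e, f, g, i, l, m} — 8 in total.

8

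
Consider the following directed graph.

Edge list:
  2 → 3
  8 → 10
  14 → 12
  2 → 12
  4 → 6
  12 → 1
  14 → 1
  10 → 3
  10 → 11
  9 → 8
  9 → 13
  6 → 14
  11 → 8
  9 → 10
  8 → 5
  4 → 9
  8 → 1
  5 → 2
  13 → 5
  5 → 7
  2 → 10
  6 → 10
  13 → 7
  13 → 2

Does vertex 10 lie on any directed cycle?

10 is on a cycle iff 10 can reach itself via ≥1 edge.
10 → 11 → 8 → 10 — yes.

Yes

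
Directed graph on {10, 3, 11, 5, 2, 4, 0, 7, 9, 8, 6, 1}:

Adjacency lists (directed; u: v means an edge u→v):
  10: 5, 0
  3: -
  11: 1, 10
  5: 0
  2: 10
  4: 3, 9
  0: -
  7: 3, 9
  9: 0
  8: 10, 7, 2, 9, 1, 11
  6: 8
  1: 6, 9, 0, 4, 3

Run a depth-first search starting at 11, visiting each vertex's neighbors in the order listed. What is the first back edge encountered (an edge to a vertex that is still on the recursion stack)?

8->1

DFS from 11 (visiting each vertex's neighbors in the order listed); mark gray on enter, black on exit:
11 gray
  1 gray
    6 gray
      8 gray
        10 gray
          5 gray
            0 gray
            0 black
          5 black
          10→0: 0 black — skip
        10 black
        7 gray
          3 gray
          3 black
          9 gray
            9→0: 0 black — skip
          9 black
        7 black
        2 gray
          2→10: 10 black — skip
        2 black
        8→9: 9 black — skip
        8→1: 1 is gray → back edge
First back edge: 8 → 1.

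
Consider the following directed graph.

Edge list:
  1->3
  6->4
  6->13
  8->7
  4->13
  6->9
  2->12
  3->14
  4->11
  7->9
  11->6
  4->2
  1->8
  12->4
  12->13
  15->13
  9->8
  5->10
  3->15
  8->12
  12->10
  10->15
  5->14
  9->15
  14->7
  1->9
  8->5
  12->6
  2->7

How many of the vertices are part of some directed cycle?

10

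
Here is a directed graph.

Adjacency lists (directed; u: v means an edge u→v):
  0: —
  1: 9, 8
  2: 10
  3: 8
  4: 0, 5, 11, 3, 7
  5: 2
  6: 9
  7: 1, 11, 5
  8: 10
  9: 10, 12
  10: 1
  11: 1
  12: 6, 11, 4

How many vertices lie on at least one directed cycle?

12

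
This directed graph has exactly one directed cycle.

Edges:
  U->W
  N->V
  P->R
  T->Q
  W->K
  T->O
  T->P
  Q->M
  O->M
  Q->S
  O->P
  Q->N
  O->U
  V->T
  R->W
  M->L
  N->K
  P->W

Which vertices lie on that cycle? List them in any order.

N, Q, T, V

DFS with gray/black marking from T:
T gray
  Q gray
    N gray
      V gray
        V→T: T is gray → back edge
Back edge closes the cycle T → Q → N → V → T; its vertices are {N, Q, T, V}.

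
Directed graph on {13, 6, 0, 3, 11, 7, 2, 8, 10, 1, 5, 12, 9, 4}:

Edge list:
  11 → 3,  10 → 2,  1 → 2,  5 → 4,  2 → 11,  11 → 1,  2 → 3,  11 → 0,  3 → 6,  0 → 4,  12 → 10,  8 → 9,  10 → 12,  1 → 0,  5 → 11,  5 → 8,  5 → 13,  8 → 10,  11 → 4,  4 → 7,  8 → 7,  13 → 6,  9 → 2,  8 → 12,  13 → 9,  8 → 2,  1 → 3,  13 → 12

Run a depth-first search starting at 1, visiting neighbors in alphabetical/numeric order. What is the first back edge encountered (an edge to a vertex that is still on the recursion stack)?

11->1

DFS from 1 (visiting neighbors in alphabetical/numeric order); mark gray on enter, black on exit:
1 gray
  0 gray
    4 gray
      7 gray
      7 black
    4 black
  0 black
  2 gray
    3 gray
      6 gray
      6 black
    3 black
    11 gray
      11→0: 0 black — skip
      11→1: 1 is gray → back edge
First back edge: 11 → 1.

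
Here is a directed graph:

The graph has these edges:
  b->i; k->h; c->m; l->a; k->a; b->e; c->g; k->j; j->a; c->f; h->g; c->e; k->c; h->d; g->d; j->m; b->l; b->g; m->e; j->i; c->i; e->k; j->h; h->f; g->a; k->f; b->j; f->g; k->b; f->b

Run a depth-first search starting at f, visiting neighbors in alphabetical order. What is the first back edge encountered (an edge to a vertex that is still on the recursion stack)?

k->b

DFS from f (visiting neighbors in alphabetical order); mark gray on enter, black on exit:
f gray
  b gray
    e gray
      k gray
        a gray
        a black
        k→b: b is gray → back edge
First back edge: k → b.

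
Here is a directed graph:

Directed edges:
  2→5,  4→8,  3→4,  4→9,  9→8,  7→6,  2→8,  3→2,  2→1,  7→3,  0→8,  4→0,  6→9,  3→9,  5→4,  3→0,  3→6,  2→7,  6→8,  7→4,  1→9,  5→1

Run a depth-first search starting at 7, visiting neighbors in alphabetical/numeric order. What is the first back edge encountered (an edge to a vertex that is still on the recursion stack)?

DFS from 7 (visiting neighbors in alphabetical/numeric order); mark gray on enter, black on exit:
7 gray
  3 gray
    0 gray
      8 gray
      8 black
    0 black
    2 gray
      1 gray
        9 gray
          9→8: 8 black — skip
        9 black
      1 black
      5 gray
        5→1: 1 black — skip
        4 gray
          4→0: 0 black — skip
          4→8: 8 black — skip
          4→9: 9 black — skip
        4 black
      5 black
      2→7: 7 is gray → back edge
First back edge: 2 → 7.

2->7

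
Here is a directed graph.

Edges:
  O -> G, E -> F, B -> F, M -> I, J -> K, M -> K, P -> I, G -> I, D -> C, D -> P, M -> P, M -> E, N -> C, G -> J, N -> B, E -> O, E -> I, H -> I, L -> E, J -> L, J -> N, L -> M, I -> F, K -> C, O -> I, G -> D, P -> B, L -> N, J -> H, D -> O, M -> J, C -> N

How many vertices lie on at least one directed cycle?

A vertex is on a directed cycle iff it belongs to a strongly connected component of size ≥ 2 (or has a self-loop).
The vertices on cycles are {C, D, E, G, J, L, M, N, O} — 9 in total.

9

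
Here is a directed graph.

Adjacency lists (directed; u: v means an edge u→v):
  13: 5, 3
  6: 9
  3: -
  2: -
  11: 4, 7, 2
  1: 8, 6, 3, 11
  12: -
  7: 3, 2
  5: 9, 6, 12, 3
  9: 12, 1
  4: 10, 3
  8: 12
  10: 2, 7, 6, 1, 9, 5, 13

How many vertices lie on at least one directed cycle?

8

A vertex is on a directed cycle iff it belongs to a strongly connected component of size ≥ 2 (or has a self-loop).
The vertices on cycles are {1, 4, 5, 6, 9, 10, 11, 13} — 8 in total.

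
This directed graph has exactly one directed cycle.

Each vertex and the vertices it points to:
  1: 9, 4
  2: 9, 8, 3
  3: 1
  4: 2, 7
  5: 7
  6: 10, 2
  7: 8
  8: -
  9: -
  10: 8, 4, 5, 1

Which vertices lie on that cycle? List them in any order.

1, 2, 3, 4

DFS with gray/black marking from 2:
2 gray
  9 gray
  9 black
  8 gray
  8 black
  3 gray
    1 gray
      1→9: 9 black — skip
      4 gray
        4→2: 2 is gray → back edge
Back edge closes the cycle 2 → 3 → 1 → 4 → 2; its vertices are {1, 2, 3, 4}.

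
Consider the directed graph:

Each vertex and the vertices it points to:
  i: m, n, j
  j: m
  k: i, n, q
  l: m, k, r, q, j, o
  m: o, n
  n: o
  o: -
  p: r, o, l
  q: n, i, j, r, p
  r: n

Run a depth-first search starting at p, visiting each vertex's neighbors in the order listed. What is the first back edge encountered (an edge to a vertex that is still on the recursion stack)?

q->p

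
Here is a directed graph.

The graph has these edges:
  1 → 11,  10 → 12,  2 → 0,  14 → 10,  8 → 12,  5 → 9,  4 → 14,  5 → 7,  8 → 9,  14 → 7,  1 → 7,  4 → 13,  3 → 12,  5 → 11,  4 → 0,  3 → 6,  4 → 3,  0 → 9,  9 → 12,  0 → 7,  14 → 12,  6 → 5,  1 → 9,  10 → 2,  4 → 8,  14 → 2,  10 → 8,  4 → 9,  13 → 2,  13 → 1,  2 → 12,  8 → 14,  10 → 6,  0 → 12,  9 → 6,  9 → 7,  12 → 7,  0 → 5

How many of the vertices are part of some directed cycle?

6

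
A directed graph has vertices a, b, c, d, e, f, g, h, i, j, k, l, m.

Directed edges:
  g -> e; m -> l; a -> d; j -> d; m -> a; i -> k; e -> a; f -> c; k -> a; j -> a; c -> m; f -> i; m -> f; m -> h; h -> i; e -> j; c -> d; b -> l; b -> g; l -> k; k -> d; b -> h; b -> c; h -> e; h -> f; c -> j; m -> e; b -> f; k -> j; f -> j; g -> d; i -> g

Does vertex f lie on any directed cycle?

Yes

f is on a cycle iff f can reach itself via ≥1 edge.
f → c → m → f — yes.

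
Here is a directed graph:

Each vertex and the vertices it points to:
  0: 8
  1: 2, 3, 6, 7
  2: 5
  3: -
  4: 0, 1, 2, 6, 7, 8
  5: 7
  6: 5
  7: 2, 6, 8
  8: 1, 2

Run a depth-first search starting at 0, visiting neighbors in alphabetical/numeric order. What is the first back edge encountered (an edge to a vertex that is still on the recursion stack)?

7→2

DFS from 0 (visiting neighbors in alphabetical/numeric order); mark gray on enter, black on exit:
0 gray
  8 gray
    1 gray
      2 gray
        5 gray
          7 gray
            7→2: 2 is gray → back edge
First back edge: 7 → 2.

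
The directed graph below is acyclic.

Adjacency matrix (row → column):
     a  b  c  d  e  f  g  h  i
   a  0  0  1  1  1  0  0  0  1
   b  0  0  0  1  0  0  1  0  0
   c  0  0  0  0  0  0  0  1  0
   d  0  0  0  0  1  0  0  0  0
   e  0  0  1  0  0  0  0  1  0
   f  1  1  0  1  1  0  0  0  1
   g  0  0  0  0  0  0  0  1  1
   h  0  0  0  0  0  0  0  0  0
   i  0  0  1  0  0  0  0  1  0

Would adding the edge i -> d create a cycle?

No

Adding i→d creates a cycle iff d can already reach i.
Explore from d: no path reaches i. The graph stays acyclic.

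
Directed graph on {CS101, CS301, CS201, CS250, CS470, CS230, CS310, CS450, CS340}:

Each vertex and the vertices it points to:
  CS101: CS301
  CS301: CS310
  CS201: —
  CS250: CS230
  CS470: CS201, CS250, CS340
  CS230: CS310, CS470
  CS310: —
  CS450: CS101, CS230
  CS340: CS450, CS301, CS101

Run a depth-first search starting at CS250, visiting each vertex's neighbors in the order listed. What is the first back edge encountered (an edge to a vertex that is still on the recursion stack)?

CS470→CS250

DFS from CS250 (visiting each vertex's neighbors in the order listed); mark gray on enter, black on exit:
CS250 gray
  CS230 gray
    CS310 gray
    CS310 black
    CS470 gray
      CS201 gray
      CS201 black
      CS470→CS250: CS250 is gray → back edge
First back edge: CS470 → CS250.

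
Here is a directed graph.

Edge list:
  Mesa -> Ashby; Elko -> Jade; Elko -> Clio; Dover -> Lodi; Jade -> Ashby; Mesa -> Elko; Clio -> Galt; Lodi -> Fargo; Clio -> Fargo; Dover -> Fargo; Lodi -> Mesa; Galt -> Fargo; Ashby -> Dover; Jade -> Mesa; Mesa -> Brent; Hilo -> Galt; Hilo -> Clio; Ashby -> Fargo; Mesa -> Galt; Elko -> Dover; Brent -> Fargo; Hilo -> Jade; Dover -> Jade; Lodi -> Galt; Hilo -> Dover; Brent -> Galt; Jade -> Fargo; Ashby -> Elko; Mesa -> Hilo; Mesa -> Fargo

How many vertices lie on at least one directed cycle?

7

A vertex is on a directed cycle iff it belongs to a strongly connected component of size ≥ 2 (or has a self-loop).
The vertices on cycles are {Elko, Hilo, Jade, Lodi, Mesa, Ashby, Dover} — 7 in total.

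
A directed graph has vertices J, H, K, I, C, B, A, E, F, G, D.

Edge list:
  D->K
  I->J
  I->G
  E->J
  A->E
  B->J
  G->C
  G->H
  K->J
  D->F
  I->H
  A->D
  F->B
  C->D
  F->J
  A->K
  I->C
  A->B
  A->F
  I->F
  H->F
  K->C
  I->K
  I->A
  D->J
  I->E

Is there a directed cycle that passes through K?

Yes

K is on a cycle iff K can reach itself via ≥1 edge.
K → C → D → K — yes.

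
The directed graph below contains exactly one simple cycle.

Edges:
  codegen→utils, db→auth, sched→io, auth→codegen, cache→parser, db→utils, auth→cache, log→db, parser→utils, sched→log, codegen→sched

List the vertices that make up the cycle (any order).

db, log, auth, sched, codegen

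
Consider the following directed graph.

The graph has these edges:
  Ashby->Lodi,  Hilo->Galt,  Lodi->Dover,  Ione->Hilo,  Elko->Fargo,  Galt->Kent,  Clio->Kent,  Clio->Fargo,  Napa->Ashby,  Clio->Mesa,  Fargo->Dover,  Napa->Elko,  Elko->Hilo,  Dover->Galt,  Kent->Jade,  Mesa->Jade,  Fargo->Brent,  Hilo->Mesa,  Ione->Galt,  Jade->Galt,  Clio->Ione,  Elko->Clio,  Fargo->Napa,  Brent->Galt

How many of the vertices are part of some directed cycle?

7

A vertex is on a directed cycle iff it belongs to a strongly connected component of size ≥ 2 (or has a self-loop).
The vertices on cycles are {Clio, Elko, Galt, Jade, Kent, Napa, Fargo} — 7 in total.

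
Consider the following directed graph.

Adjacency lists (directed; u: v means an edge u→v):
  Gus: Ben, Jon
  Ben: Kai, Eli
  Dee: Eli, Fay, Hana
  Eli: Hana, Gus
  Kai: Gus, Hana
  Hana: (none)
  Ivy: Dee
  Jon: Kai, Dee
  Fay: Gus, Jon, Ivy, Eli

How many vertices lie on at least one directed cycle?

8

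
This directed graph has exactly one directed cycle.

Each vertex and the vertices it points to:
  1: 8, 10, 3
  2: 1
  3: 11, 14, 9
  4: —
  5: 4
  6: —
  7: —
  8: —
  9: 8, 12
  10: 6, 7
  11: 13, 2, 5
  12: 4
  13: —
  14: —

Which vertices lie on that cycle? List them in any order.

1, 2, 3, 11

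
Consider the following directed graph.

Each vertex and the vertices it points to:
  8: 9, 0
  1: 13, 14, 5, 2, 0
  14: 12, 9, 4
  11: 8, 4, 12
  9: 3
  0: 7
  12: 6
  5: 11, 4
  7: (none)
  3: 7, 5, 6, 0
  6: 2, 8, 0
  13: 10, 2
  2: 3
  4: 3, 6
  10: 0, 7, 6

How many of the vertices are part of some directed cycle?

A vertex is on a directed cycle iff it belongs to a strongly connected component of size ≥ 2 (or has a self-loop).
The vertices on cycles are {2, 3, 4, 5, 6, 8, 9, 11, 12} — 9 in total.

9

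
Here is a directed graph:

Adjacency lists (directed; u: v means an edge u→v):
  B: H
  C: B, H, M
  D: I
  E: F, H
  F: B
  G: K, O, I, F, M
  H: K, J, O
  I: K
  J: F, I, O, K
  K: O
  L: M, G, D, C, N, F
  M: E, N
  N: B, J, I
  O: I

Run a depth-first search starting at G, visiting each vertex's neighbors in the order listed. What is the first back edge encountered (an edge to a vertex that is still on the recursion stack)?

DFS from G (visiting each vertex's neighbors in the order listed); mark gray on enter, black on exit:
G gray
  K gray
    O gray
      I gray
        I→K: K is gray → back edge
First back edge: I → K.

I->K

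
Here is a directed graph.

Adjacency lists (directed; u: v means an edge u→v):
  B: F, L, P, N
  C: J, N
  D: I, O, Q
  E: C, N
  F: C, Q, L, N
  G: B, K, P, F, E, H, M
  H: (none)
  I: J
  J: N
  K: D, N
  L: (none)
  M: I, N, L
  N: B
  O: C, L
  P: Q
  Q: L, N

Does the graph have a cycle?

DFS with white/gray/black marking, starting from O:
O gray
  C gray
    J gray
      N gray
        B gray
          F gray
            F→C: C is gray → back edge
Back edge found, so a cycle exists: C → J → N → B → F → C.

Yes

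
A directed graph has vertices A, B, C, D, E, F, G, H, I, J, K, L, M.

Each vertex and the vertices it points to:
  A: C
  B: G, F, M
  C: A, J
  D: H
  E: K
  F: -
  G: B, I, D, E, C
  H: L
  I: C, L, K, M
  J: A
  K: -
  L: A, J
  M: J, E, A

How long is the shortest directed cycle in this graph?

2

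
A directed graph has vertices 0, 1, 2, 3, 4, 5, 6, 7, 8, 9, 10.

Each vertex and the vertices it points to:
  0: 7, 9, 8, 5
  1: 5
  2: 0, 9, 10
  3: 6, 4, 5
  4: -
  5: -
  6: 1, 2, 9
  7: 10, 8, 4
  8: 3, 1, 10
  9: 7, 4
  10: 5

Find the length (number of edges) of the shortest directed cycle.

For each vertex v, BFS finds the shortest path from v back to v.
The shortest such closed walk is 3 → 6 → 2 → 0 → 8 → 3, length 5.

5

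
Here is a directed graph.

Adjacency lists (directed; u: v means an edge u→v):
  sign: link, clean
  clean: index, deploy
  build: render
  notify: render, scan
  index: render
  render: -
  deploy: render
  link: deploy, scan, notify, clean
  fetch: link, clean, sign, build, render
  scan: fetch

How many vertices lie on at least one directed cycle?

A vertex is on a directed cycle iff it belongs to a strongly connected component of size ≥ 2 (or has a self-loop).
The vertices on cycles are {link, scan, sign, fetch, notify} — 5 in total.

5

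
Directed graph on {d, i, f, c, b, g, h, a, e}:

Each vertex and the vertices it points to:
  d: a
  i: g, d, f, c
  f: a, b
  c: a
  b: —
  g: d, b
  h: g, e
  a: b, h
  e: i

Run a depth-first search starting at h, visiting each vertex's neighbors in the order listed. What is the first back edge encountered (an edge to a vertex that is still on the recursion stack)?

a→h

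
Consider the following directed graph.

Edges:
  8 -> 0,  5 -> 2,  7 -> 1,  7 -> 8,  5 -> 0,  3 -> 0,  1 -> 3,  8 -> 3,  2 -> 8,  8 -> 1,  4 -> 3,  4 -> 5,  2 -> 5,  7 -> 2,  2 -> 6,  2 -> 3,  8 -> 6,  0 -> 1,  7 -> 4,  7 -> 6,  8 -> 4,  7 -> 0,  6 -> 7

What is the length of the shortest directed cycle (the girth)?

2

For each vertex v, BFS finds the shortest path from v back to v.
The shortest such closed walk is 7 → 6 → 7, length 2.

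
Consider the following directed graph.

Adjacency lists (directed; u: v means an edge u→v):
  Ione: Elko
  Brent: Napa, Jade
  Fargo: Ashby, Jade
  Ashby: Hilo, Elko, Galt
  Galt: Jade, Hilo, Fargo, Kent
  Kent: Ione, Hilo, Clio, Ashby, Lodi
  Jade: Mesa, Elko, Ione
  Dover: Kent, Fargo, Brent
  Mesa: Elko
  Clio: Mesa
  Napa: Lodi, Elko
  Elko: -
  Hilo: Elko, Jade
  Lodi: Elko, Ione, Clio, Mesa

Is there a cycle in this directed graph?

Yes

DFS with white/gray/black marking, starting from Dover:
Dover gray
  Kent gray
    Ione gray
      Elko gray
      Elko black
    Ione black
    Hilo gray
      Hilo→Elko: Elko black — skip
      Jade gray
        Mesa gray
          Mesa→Elko: Elko black — skip
        Mesa black
        Jade→Elko: Elko black — skip
        Jade→Ione: Ione black — skip
      Jade black
    Hilo black
    Clio gray
      Clio→Mesa: Mesa black — skip
    Clio black
    Ashby gray
      Ashby→Hilo: Hilo black — skip
      Ashby→Elko: Elko black — skip
      Galt gray
        Galt→Jade: Jade black — skip
        Galt→Hilo: Hilo black — skip
        Fargo gray
          Fargo→Ashby: Ashby is gray → back edge
Back edge found, so a cycle exists: Ashby → Galt → Fargo → Ashby.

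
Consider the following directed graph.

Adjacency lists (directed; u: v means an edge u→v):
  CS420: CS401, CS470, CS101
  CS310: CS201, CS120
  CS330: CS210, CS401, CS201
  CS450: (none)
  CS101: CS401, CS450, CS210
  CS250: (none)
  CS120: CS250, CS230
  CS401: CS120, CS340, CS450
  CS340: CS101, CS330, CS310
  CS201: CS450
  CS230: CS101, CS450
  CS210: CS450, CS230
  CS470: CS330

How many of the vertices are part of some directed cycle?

8

A vertex is on a directed cycle iff it belongs to a strongly connected component of size ≥ 2 (or has a self-loop).
The vertices on cycles are {CS101, CS120, CS210, CS230, CS310, CS330, CS340, CS401} — 8 in total.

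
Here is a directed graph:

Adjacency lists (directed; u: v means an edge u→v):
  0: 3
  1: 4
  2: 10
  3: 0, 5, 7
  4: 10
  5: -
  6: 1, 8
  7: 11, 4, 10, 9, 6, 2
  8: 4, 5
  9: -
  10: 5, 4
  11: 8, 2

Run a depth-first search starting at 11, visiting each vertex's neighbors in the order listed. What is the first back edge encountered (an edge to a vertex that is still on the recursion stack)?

DFS from 11 (visiting each vertex's neighbors in the order listed); mark gray on enter, black on exit:
11 gray
  8 gray
    4 gray
      10 gray
        5 gray
        5 black
        10→4: 4 is gray → back edge
First back edge: 10 → 4.

10->4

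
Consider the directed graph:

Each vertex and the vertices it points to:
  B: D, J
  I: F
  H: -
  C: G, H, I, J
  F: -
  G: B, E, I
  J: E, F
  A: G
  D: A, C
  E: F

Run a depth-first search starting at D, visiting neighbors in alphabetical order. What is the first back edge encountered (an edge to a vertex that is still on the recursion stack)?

DFS from D (visiting neighbors in alphabetical order); mark gray on enter, black on exit:
D gray
  A gray
    G gray
      B gray
        B→D: D is gray → back edge
First back edge: B → D.

B→D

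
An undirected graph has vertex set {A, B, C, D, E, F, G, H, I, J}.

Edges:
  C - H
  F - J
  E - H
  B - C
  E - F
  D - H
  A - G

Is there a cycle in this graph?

No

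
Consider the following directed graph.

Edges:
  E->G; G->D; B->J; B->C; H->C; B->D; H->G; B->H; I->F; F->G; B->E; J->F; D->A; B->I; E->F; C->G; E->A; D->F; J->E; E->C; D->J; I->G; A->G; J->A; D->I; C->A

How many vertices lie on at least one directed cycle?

8

A vertex is on a directed cycle iff it belongs to a strongly connected component of size ≥ 2 (or has a self-loop).
The vertices on cycles are {A, C, D, E, F, G, I, J} — 8 in total.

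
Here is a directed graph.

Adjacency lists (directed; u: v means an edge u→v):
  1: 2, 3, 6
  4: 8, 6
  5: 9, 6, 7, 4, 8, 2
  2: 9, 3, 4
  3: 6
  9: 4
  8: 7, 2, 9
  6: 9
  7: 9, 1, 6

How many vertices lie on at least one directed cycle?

A vertex is on a directed cycle iff it belongs to a strongly connected component of size ≥ 2 (or has a self-loop).
The vertices on cycles are {1, 2, 3, 4, 6, 7, 8, 9} — 8 in total.

8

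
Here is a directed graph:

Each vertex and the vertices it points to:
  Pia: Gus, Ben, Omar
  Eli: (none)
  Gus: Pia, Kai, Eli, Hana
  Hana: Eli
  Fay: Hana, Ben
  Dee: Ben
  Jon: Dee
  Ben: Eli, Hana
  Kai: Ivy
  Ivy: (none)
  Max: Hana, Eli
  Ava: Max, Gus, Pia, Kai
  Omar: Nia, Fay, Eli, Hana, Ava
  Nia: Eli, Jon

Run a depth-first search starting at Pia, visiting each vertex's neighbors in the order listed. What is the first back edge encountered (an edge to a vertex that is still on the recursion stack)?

Gus->Pia

DFS from Pia (visiting each vertex's neighbors in the order listed); mark gray on enter, black on exit:
Pia gray
  Gus gray
    Gus→Pia: Pia is gray → back edge
First back edge: Gus → Pia.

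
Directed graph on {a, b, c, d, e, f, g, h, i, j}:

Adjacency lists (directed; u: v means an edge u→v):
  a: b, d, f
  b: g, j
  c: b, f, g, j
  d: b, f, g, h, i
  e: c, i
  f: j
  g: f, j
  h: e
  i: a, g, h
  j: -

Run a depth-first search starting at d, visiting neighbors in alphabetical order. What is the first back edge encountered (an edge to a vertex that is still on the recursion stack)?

DFS from d (visiting neighbors in alphabetical order); mark gray on enter, black on exit:
d gray
  b gray
    g gray
      f gray
        j gray
        j black
      f black
      g→j: j black — skip
    g black
    b→j: j black — skip
  b black
  d→f: f black — skip
  d→g: g black — skip
  h gray
    e gray
      c gray
        c→b: b black — skip
        c→f: f black — skip
        c→g: g black — skip
        c→j: j black — skip
      c black
      i gray
        a gray
          a→b: b black — skip
          a→d: d is gray → back edge
First back edge: a → d.

a->d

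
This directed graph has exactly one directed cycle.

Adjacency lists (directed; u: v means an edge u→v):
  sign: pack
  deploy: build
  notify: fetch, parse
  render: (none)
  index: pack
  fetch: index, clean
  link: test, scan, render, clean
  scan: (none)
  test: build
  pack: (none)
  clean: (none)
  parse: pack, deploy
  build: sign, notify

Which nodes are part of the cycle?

build, parse, deploy, notify

DFS with gray/black marking from build:
build gray
  sign gray
    pack gray
    pack black
  sign black
  notify gray
    fetch gray
      index gray
        index→pack: pack black — skip
      index black
      clean gray
      clean black
    fetch black
    parse gray
      parse→pack: pack black — skip
      deploy gray
        deploy→build: build is gray → back edge
Back edge closes the cycle build → notify → parse → deploy → build; its vertices are {build, parse, deploy, notify}.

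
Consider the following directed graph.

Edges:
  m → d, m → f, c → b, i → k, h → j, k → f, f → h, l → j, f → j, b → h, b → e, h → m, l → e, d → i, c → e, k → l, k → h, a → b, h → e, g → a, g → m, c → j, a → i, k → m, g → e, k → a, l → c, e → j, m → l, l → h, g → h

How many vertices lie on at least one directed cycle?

10

A vertex is on a directed cycle iff it belongs to a strongly connected component of size ≥ 2 (or has a self-loop).
The vertices on cycles are {a, b, c, d, f, h, i, k, l, m} — 10 in total.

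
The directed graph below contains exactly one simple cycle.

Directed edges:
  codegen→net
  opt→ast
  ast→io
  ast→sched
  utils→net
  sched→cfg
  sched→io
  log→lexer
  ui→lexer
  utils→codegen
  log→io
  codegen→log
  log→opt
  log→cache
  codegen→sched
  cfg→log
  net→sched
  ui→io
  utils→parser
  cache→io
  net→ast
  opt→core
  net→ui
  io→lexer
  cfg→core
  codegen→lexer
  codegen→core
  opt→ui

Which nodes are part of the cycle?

ast, cfg, log, opt, sched

DFS with gray/black marking from log:
log gray
  lexer gray
  lexer black
  cache gray
    io gray
      io→lexer: lexer black — skip
    io black
  cache black
  opt gray
    ast gray
      sched gray
        sched→io: io black — skip
        cfg gray
          core gray
          core black
          cfg→log: log is gray → back edge
Back edge closes the cycle log → opt → ast → sched → cfg → log; its vertices are {ast, cfg, log, opt, sched}.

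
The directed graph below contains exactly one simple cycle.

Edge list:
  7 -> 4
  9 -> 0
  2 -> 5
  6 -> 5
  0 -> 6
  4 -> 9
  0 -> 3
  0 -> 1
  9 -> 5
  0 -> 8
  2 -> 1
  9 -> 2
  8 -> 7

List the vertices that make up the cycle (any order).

0, 4, 7, 8, 9

DFS with gray/black marking from 9:
9 gray
  2 gray
    5 gray
    5 black
    1 gray
    1 black
  2 black
  0 gray
    6 gray
      6→5: 5 black — skip
    6 black
    3 gray
    3 black
    8 gray
      7 gray
        4 gray
          4→9: 9 is gray → back edge
Back edge closes the cycle 9 → 0 → 8 → 7 → 4 → 9; its vertices are {0, 4, 7, 8, 9}.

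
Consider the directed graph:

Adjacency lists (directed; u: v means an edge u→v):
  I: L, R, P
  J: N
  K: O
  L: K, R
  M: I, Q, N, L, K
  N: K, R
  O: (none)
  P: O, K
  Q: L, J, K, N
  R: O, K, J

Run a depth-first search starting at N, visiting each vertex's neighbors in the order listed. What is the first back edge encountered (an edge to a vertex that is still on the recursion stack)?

J→N

DFS from N (visiting each vertex's neighbors in the order listed); mark gray on enter, black on exit:
N gray
  K gray
    O gray
    O black
  K black
  R gray
    R→O: O black — skip
    R→K: K black — skip
    J gray
      J→N: N is gray → back edge
First back edge: J → N.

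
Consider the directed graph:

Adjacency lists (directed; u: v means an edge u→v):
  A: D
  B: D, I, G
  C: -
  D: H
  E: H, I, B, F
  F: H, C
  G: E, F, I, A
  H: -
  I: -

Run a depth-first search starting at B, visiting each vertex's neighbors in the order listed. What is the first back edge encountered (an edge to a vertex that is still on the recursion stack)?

E->B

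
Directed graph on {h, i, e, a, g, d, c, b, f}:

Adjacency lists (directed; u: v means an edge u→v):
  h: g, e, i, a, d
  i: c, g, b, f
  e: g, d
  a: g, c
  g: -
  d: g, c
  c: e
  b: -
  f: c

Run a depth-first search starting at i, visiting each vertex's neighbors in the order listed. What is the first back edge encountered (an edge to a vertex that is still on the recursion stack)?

d->c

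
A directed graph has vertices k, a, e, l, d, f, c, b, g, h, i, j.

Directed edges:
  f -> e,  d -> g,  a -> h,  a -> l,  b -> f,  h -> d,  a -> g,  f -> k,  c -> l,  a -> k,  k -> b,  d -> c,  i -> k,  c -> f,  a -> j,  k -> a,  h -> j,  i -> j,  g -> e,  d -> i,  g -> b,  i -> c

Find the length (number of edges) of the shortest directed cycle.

2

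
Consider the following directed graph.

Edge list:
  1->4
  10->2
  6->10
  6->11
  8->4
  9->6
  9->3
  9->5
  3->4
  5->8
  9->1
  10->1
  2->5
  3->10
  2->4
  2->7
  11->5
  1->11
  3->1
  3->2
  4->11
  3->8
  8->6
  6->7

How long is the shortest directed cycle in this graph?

4

For each vertex v, BFS finds the shortest path from v back to v.
The shortest such closed walk is 6 → 11 → 5 → 8 → 6, length 4.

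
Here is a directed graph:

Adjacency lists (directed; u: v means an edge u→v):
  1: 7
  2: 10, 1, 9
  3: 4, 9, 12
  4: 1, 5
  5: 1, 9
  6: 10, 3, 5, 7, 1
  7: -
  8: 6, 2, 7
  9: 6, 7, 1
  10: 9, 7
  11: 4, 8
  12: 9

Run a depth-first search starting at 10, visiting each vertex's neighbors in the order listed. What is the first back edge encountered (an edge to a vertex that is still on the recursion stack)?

DFS from 10 (visiting each vertex's neighbors in the order listed); mark gray on enter, black on exit:
10 gray
  9 gray
    6 gray
      6→10: 10 is gray → back edge
First back edge: 6 → 10.

6->10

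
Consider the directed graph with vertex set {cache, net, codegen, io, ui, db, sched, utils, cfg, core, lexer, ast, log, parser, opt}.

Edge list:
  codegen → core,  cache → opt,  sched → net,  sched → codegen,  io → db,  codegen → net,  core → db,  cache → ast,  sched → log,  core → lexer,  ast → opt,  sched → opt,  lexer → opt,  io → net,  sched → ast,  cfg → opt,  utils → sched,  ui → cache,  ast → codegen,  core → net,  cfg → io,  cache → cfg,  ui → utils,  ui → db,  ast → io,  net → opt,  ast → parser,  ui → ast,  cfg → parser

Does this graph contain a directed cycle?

DFS with white/gray/black marking, starting from net:
net gray
  opt gray
  opt black
net black
cache gray
  cfg gray
    parser gray
    parser black
    io gray
      io→net: net black — skip
      db gray
      db black
    io black
    cfg→opt: opt black — skip
  cfg black
  cache→opt: opt black — skip
  ast gray
    ast→io: io black — skip
    codegen gray
      codegen→net: net black — skip
      core gray
        lexer gray
          lexer→opt: opt black — skip
        lexer black
        core→net: net black — skip
        core→db: db black — skip
      core black
    codegen black
    ast→opt: opt black — skip
    ast→parser: parser black — skip
  ast black
cache black
ui gray
  utils gray
    sched gray
      sched→net: net black — skip
      sched→codegen: codegen black — skip
      sched→opt: opt black — skip
      sched→ast: ast black — skip
      log gray
      log black
    sched black
  utils black
  ui→db: db black — skip
  ui→cache: cache black — skip
  ui→ast: ast black — skip
ui black
Every edge goes to a white or black vertex — no back edge, so the graph is acyclic.

No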